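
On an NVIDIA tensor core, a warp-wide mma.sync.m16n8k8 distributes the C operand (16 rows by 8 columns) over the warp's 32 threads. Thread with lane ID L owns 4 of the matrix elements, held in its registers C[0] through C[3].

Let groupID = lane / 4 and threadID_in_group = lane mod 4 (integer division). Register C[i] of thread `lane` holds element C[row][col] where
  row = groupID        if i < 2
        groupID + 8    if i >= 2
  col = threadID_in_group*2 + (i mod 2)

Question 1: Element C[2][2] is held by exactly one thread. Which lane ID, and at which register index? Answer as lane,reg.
9,0

r:2=>grp=2,rB=0  c:2=>tig=1,lo=0
L=2*4+1=9  i=0*2+0=0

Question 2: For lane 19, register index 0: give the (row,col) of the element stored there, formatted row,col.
4,6

lane 19⇒19/4=4, 19 mod 4=3
i=0  r:4+0⇒4  c:2·3+0⇒6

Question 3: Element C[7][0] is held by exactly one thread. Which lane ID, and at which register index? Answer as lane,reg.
r:7=>grp=7,rB=0  c:0=>tig=0,lo=0
L=7*4+0=28  i=0*2+0=0

28,0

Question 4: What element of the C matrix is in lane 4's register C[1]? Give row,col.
lane 4->4/4=1, 4 mod 4=0
i=1  r:1+0->1  c:2·0+1->1

1,1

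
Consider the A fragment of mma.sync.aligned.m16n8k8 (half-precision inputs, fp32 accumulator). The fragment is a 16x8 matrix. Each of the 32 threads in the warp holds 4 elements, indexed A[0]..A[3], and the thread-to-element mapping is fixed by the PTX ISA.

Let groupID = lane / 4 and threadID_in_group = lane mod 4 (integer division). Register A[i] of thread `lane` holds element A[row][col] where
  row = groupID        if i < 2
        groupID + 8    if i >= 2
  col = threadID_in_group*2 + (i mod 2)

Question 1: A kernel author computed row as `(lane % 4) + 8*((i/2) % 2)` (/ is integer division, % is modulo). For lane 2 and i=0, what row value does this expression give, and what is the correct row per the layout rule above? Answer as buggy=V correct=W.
`(lane % 4) + 8*((i/2) % 2)`[2,0]->2
2: g=0,t=2
[0] (0+0,2*2+0) = (0,4)
row: 2 vs 0

buggy=2 correct=0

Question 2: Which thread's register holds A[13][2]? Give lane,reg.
r=13⇒gr=5,Rb=1  c=2⇒th=1,odd=0
L=5*4+1=21  i=1*2+0=2

21,2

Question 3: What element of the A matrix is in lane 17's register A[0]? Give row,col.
4,2

17: gid=4,tid=1
[0] (4+0,1*2+0) = (4,2)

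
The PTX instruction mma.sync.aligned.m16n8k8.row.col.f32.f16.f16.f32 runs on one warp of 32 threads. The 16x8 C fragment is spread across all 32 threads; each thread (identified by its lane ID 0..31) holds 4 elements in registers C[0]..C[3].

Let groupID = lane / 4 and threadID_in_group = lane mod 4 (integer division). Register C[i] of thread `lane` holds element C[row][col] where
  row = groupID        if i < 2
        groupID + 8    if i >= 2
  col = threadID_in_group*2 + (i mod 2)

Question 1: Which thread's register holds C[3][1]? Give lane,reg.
r=3⇒gr=3,Rb=0  c=1⇒th=0,odd=1
L=3*4+0=12  i=0*2+1=1

12,1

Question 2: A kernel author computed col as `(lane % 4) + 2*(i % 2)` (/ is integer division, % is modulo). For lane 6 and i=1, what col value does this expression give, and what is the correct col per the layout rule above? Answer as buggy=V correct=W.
`(lane % 4) + 2*(i % 2)`[6,1]⇒4
lane 6⇒6/4=1, 6 mod 4=2
i=1  r:1+0⇒1  c:2·2+1⇒5
col: 4 vs 5

buggy=4 correct=5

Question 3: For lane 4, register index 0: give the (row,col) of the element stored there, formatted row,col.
1,0

L=4->gid=4>>2=1, tid=4&3=0
[0]->row 1+0=1  col 0·2+0=0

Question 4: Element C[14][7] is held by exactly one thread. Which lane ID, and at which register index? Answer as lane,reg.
r: 14->gid=6,r8=1  c: 7->tid=3,i&1=1
L=6*4+3=27  i=1*2+1=3

27,3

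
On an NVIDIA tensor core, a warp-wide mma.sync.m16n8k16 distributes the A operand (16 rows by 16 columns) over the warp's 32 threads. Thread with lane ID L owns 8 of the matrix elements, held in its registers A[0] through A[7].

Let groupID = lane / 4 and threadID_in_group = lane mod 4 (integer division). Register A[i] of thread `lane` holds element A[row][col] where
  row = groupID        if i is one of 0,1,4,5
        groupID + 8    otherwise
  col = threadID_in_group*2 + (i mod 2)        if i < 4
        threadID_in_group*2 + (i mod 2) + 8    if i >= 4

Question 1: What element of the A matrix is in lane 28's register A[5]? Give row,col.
28: gr=7,th=0
[5] (7+0,0*2+1+8) = (7,9)

7,9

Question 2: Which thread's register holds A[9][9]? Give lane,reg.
4,7

r:9=>grp=1,rB=1  c:9=>cB=1,tig=0,lo=1
L=1*4+0=4  i=1*4+1*2+1=7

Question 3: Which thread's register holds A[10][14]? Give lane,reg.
11,6

r:10=>grp=2,rB=1  c:14=>cB=1,tig=3,lo=0
L=2*4+3=11  i=1*4+1*2+0=6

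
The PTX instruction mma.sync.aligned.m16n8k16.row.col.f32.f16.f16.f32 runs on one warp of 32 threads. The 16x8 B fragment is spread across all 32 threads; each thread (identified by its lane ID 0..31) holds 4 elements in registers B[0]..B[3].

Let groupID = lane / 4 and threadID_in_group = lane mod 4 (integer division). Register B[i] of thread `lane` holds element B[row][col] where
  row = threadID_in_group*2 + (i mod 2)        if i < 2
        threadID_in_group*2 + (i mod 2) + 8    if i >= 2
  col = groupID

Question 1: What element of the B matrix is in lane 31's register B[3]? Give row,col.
lane 31: gr=7 (31/4), th=3 (31%4)
i=3: r=3*2+1+8=15, c=gr=7

15,7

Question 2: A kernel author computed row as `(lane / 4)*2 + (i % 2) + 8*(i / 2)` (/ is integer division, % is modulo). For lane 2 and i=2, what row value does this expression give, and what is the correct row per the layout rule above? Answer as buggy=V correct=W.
`(lane / 4)*2 + (i % 2) + 8*(i / 2)`[2,2]⇒8
lane 2: gr=0 (2/4), th=2 (2%4)
i=2: r=2*2+0+8=12, c=gr=0
row: 8 vs 12

buggy=8 correct=12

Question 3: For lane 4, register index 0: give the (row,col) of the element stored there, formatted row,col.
0,1

4: g=1,t=0
[0] (0*2+0+0,1) = (0,1)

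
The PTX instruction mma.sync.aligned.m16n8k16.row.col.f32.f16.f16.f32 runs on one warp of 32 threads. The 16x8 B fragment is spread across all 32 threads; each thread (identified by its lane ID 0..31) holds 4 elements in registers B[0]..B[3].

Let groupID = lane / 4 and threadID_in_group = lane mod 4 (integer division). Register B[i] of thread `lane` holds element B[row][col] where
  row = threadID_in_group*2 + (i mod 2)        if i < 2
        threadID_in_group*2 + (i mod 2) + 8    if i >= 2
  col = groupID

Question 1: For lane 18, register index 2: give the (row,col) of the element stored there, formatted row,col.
18: gid=4,tid=2
[2] (2*2+0+8,4) = (12,4)

12,4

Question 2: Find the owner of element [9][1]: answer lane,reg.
c=1⇒gr=1  r=9⇒Rb=1,th=0,odd=1
L=1*4+0=4  i=1*2+1=3

4,3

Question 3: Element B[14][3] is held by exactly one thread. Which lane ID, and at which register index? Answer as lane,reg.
c=3⇒gr=3  r=14⇒Rb=1,th=3,odd=0
L=3*4+3=15  i=1*2+0=2

15,2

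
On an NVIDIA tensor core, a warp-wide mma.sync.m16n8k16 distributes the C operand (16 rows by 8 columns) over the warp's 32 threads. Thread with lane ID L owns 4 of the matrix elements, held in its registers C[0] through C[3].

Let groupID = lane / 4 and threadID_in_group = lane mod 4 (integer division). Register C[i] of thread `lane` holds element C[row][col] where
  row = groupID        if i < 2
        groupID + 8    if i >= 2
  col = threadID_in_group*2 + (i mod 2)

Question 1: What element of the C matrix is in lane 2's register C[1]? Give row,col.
2: grp=0,tig=2
[1] (0+0,2*2+1) = (0,5)

0,5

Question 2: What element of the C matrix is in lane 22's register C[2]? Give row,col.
22: grp=5,tig=2
[2] (5+8,2*2+0) = (13,4)

13,4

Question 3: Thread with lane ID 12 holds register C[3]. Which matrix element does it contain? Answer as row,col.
lane 12: g=3 (12/4), t=0 (12%4)
i=3: r=3+8=11, c=0*2+1=1

11,1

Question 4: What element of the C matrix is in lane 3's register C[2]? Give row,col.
lane 3: grp=0 (3/4), tig=3 (3%4)
i=2: r=0+8=8, c=3*2+0=6

8,6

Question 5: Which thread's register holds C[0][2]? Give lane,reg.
1,0

r: 0->gid=0,r8=0  c: 2->tid=1,i&1=0
L=0*4+1=1  i=0*2+0=0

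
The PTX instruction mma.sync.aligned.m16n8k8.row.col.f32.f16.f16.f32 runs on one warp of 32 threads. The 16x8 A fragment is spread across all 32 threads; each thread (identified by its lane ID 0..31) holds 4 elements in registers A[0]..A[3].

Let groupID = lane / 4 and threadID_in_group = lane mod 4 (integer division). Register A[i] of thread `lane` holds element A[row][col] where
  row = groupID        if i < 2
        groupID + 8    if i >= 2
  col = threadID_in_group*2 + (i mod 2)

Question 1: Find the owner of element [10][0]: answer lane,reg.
8,2

r=10⇒gr=2,Rb=1  c=0⇒th=0,odd=0
L=2*4+0=8  i=1*2+0=2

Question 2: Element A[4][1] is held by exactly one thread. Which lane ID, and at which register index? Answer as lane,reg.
r=4→G=4,rhi=0  c=1→T=0,p=1
L=4*4+0=16  i=0*2+1=1

16,1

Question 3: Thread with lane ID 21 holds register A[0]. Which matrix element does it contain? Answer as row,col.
21: gid=5,tid=1
[0] (5+0,1*2+0) = (5,2)

5,2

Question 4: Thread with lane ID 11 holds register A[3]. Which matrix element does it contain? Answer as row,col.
10,7

11: grp=2,tig=3
[3] (2+8,3*2+1) = (10,7)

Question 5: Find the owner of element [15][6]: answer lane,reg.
r:15=>grp=7,rB=1  c:6=>tig=3,lo=0
L=7*4+3=31  i=1*2+0=2

31,2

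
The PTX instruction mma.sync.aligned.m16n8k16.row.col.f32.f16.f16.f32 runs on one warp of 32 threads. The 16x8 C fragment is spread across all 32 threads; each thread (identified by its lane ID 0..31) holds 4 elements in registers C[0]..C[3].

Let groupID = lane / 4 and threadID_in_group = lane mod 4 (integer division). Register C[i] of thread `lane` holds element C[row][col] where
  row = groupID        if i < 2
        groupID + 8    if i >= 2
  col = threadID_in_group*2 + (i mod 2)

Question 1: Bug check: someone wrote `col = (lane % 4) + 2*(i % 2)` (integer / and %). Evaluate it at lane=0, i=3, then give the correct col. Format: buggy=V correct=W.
buggy=2 correct=1

`(lane % 4) + 2*(i % 2)`[0,3]=>2
lane 0: grp=0 (0/4), tig=0 (0%4)
i=3: r=0+8=8, c=0*2+1=1
col: 2 vs 1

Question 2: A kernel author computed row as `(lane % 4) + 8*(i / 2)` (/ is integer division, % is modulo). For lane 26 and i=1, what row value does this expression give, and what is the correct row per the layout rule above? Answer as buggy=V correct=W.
buggy=2 correct=6

`(lane % 4) + 8*(i / 2)`[26,1]→2
26: G=6,T=2
[1] (6+0,2*2+1) = (6,5)
row: 2 vs 6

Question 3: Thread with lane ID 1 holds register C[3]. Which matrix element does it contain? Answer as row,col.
1: grp=0,tig=1
[3] (0+8,1*2+1) = (8,3)

8,3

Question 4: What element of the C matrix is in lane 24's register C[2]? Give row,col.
14,0

lane 24⇒24/4=6, 24 mod 4=0
i=2  r:6+8⇒14  c:2·0+0⇒0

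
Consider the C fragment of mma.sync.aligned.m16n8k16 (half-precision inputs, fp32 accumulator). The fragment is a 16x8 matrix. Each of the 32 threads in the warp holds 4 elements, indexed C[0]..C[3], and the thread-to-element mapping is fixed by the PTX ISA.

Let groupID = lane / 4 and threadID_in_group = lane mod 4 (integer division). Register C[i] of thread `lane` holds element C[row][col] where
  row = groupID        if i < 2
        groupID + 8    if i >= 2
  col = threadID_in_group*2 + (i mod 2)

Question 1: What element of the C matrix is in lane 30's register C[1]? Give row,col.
30: gr=7,th=2
[1] (7+0,2*2+1) = (7,5)

7,5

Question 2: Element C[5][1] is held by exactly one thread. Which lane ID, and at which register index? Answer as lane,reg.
r=5->g=5,rb=0  c=1->t=0,b0=1
L=5*4+0=20  i=0*2+1=1

20,1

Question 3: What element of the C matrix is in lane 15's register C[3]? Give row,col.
lane 15=>15/4=3, 15 mod 4=3
i=3  r:3+8=>11  c:2·3+1=>7

11,7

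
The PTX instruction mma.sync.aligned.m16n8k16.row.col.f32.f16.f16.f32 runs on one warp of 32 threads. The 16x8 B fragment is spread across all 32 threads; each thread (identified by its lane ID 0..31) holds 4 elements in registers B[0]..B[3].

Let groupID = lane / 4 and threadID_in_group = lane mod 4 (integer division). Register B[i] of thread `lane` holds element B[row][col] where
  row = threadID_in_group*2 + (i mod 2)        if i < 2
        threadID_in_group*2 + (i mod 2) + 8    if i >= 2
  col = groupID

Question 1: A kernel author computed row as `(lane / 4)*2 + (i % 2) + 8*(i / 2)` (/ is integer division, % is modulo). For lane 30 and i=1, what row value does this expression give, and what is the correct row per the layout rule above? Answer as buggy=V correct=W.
buggy=15 correct=5

`(lane / 4)*2 + (i % 2) + 8*(i / 2)`[30,1]→15
lane 30→30/4=7, 30 mod 4=2
i=1  r:2·2+1+0→5  c:7
row: 15 vs 5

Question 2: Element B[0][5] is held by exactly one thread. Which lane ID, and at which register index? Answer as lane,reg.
c=5→G=5  r=0→rhi=0,T=0,p=0
L=5*4+0=20  i=0*2+0=0

20,0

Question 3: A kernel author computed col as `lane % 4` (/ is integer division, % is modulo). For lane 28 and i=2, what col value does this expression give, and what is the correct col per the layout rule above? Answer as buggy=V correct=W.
`lane % 4`[28,2]->0
L=28->gid=28>>2=7, tid=28&3=0
[2]->row 0·2+0+8=8  col gid=7
col: 0 vs 7

buggy=0 correct=7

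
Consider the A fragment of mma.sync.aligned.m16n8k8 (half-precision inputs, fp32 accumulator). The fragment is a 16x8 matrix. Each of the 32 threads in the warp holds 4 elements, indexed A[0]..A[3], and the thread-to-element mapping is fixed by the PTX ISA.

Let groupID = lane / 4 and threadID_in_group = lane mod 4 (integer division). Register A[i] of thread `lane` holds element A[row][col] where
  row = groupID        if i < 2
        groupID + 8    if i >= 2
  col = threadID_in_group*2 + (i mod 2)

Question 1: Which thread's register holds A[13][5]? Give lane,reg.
22,3

r=13→G=5,rhi=1  c=5→T=2,p=1
L=5*4+2=22  i=1*2+1=3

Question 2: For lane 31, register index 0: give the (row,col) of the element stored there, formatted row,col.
L=31->g=31>>2=7, t=31&3=3
[0]->row 7+0=7  col 3·2+0=6

7,6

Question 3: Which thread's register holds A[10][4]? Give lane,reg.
r=10⇒gr=2,Rb=1  c=4⇒th=2,odd=0
L=2*4+2=10  i=1*2+0=2

10,2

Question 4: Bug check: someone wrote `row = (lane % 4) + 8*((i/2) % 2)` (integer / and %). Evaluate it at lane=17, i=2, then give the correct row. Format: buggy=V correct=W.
buggy=9 correct=12

`(lane % 4) + 8*((i/2) % 2)`[17,2]->9
lane 17->17/4=4, 17 mod 4=1
i=2  r:4+8->12  c:2·1+0->2
row: 9 vs 12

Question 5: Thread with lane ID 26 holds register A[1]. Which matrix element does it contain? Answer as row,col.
6,5

L=26⇒gr=26>>2=6, th=26&3=2
[1]⇒row 6+0=6  col 2·2+1=5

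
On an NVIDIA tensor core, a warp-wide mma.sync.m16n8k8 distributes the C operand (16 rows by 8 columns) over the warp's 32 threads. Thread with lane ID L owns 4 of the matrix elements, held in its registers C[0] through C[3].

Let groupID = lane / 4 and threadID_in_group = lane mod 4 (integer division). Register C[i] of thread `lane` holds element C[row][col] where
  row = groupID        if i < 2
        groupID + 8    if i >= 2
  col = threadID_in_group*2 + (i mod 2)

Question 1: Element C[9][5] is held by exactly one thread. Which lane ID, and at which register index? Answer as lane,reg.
6,3

r=9->g=1,rb=1  c=5->t=2,b0=1
L=1*4+2=6  i=1*2+1=3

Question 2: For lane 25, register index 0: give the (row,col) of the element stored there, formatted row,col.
lane 25⇒25/4=6, 25 mod 4=1
i=0  r:6+0⇒6  c:2·1+0⇒2

6,2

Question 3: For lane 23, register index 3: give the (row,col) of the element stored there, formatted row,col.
lane 23->23/4=5, 23 mod 4=3
i=3  r:5+8->13  c:2·3+1->7

13,7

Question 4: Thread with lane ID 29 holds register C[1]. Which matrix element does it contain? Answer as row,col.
29: gid=7,tid=1
[1] (7+0,1*2+1) = (7,3)

7,3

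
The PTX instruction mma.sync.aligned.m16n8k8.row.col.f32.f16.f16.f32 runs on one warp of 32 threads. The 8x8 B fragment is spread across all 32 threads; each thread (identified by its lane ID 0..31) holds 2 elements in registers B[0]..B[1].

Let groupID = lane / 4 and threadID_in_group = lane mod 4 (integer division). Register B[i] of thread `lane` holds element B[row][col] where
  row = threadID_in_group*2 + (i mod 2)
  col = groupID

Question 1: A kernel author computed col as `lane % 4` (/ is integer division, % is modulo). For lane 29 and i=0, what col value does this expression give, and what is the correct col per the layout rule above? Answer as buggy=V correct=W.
buggy=1 correct=7

`lane % 4`[29,0]->1
lane 29: gid=7 (29/4), tid=1 (29%4)
i=0: r=1*2+0=2, c=gid=7
col: 1 vs 7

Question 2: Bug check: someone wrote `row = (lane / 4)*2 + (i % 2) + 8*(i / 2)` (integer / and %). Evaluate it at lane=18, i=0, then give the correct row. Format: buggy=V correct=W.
buggy=8 correct=4

`(lane / 4)*2 + (i % 2) + 8*(i / 2)`[18,0]→8
lane 18: G=4 (18/4), T=2 (18%4)
i=0: r=2*2+0=4, c=G=4
row: 8 vs 4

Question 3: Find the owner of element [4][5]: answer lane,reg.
c=5→G=5  r=4→T=2,p=0
L=5*4+2=22  i=0=0

22,0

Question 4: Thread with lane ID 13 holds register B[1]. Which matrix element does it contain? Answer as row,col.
3,3

L=13⇒gr=13>>2=3, th=13&3=1
[1]⇒row 1·2+1=3  col gr=3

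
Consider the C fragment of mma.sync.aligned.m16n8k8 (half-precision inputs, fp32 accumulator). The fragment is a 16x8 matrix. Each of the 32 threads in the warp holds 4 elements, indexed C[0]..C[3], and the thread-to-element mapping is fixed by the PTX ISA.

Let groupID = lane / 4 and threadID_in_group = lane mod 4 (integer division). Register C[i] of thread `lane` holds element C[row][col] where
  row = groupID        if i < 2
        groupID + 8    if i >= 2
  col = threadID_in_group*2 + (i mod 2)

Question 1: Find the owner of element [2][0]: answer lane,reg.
r:2=>grp=2,rB=0  c:0=>tig=0,lo=0
L=2*4+0=8  i=0*2+0=0

8,0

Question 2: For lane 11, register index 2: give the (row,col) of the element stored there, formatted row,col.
10,6

lane 11->11/4=2, 11 mod 4=3
i=2  r:2+8->10  c:2·3+0->6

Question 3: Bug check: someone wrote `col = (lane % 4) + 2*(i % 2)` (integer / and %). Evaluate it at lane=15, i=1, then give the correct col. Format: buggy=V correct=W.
`(lane % 4) + 2*(i % 2)`[15,1]⇒5
L=15⇒gr=15>>2=3, th=15&3=3
[1]⇒row 3+0=3  col 3·2+1=7
col: 5 vs 7

buggy=5 correct=7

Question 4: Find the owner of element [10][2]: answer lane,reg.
r=10→G=2,rhi=1  c=2→T=1,p=0
L=2*4+1=9  i=1*2+0=2

9,2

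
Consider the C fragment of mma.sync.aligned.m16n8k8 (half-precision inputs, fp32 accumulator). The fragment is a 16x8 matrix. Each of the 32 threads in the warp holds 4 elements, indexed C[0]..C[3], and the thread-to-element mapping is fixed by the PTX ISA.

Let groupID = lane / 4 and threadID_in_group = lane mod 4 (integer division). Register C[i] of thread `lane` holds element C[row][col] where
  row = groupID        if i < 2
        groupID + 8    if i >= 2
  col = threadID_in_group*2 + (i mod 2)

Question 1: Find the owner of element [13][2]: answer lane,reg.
r=13->g=5,rb=1  c=2->t=1,b0=0
L=5*4+1=21  i=1*2+0=2

21,2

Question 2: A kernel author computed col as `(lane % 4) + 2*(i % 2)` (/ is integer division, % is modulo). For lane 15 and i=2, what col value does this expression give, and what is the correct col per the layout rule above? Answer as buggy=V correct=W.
`(lane % 4) + 2*(i % 2)`[15,2]->3
lane 15: gid=3 (15/4), tid=3 (15%4)
i=2: r=3+8=11, c=3*2+0=6
col: 3 vs 6

buggy=3 correct=6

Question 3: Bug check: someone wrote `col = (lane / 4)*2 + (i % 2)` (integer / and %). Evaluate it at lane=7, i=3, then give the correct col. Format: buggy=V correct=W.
`(lane / 4)*2 + (i % 2)`[7,3]->3
lane 7: gid=1 (7/4), tid=3 (7%4)
i=3: r=1+8=9, c=3*2+1=7
col: 3 vs 7

buggy=3 correct=7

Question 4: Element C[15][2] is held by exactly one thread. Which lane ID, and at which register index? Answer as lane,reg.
r=15⇒gr=7,Rb=1  c=2⇒th=1,odd=0
L=7*4+1=29  i=1*2+0=2

29,2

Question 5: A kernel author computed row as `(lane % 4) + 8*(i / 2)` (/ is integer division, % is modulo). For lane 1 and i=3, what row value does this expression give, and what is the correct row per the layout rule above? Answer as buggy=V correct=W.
`(lane % 4) + 8*(i / 2)`[1,3]=>9
lane 1: grp=0 (1/4), tig=1 (1%4)
i=3: r=0+8=8, c=1*2+1=3
row: 9 vs 8

buggy=9 correct=8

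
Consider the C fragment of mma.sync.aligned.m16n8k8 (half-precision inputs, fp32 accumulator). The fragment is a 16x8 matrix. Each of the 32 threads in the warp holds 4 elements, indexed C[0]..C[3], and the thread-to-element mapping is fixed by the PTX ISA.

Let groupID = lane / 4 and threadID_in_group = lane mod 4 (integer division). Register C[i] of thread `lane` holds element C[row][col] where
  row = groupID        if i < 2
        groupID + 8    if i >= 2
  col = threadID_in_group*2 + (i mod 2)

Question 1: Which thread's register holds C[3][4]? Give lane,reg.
r: 3->gid=3,r8=0  c: 4->tid=2,i&1=0
L=3*4+2=14  i=0*2+0=0

14,0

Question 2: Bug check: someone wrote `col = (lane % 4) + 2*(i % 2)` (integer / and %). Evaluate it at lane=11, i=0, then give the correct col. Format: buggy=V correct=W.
`(lane % 4) + 2*(i % 2)`[11,0]->3
L=11->g=11>>2=2, t=11&3=3
[0]->row 2+0=2  col 3·2+0=6
col: 3 vs 6

buggy=3 correct=6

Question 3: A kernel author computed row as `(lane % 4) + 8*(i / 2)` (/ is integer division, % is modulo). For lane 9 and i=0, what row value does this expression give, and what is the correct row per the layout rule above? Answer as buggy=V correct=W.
buggy=1 correct=2

`(lane % 4) + 8*(i / 2)`[9,0]->1
lane 9->9/4=2, 9 mod 4=1
i=0  r:2+0->2  c:2·1+0->2
row: 1 vs 2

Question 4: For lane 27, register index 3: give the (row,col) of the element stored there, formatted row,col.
14,7

L=27⇒gr=27>>2=6, th=27&3=3
[3]⇒row 6+8=14  col 3·2+1=7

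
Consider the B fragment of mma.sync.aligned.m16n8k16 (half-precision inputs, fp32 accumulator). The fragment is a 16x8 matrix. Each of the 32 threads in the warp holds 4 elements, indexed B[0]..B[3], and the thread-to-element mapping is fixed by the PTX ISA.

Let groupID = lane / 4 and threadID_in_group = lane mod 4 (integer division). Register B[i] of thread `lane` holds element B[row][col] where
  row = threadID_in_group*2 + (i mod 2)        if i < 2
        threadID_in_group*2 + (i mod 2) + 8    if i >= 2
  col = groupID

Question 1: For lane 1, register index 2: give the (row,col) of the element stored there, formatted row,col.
lane 1⇒1/4=0, 1 mod 4=1
i=2  r:2·1+0+8⇒10  c:0

10,0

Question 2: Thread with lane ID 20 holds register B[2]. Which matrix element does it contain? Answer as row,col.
lane 20: g=5 (20/4), t=0 (20%4)
i=2: r=0*2+0+8=8, c=g=5

8,5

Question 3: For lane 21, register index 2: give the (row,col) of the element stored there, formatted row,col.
10,5

lane 21: G=5 (21/4), T=1 (21%4)
i=2: r=1*2+0+8=10, c=G=5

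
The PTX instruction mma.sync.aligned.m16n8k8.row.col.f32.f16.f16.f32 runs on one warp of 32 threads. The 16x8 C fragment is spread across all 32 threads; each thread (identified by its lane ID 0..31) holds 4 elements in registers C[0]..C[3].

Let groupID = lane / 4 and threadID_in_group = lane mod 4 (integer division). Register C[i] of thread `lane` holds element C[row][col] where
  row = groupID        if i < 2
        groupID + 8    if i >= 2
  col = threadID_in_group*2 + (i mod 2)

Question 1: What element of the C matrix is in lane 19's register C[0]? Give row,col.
4,6

lane 19->19/4=4, 19 mod 4=3
i=0  r:4+0->4  c:2·3+0->6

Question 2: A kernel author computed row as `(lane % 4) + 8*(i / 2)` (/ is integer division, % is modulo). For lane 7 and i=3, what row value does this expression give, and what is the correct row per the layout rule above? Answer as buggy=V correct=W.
buggy=11 correct=9

`(lane % 4) + 8*(i / 2)`[7,3]->11
lane 7->7/4=1, 7 mod 4=3
i=3  r:1+8->9  c:2·3+1->7
row: 11 vs 9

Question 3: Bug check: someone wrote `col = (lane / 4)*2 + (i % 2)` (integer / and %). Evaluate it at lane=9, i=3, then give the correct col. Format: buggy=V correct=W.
buggy=5 correct=3

`(lane / 4)*2 + (i % 2)`[9,3]→5
L=9→G=9>>2=2, T=9&3=1
[3]→row 2+8=10  col 1·2+1=3
col: 5 vs 3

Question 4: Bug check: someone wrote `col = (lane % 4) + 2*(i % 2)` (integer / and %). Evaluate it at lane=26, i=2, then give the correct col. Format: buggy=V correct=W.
`(lane % 4) + 2*(i % 2)`[26,2]->2
26: g=6,t=2
[2] (6+8,2*2+0) = (14,4)
col: 2 vs 4

buggy=2 correct=4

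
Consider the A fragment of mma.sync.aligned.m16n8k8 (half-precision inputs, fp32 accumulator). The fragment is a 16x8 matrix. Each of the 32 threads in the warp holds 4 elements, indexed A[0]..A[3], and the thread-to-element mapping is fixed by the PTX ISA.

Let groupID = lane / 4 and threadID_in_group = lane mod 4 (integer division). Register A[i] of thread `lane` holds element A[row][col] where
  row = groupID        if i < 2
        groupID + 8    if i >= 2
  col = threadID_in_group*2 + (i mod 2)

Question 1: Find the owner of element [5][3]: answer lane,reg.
21,1

r: 5->gid=5,r8=0  c: 3->tid=1,i&1=1
L=5*4+1=21  i=0*2+1=1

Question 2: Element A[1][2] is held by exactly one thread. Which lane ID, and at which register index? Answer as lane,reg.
r=1->g=1,rb=0  c=2->t=1,b0=0
L=1*4+1=5  i=0*2+0=0

5,0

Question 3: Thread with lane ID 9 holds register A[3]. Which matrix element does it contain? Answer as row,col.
lane 9: g=2 (9/4), t=1 (9%4)
i=3: r=2+8=10, c=1*2+1=3

10,3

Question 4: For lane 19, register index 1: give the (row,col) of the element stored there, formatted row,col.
4,7

19: gid=4,tid=3
[1] (4+0,3*2+1) = (4,7)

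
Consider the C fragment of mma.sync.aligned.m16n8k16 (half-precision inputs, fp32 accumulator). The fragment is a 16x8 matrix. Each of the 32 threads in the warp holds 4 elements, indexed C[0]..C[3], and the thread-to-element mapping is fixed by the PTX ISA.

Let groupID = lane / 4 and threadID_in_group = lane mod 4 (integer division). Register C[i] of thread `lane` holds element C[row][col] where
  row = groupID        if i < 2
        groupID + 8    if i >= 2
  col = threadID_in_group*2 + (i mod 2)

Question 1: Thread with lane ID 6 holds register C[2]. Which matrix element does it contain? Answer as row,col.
9,4

L=6⇒gr=6>>2=1, th=6&3=2
[2]⇒row 1+8=9  col 2·2+0=4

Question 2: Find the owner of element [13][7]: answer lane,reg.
r:13=>grp=5,rB=1  c:7=>tig=3,lo=1
L=5*4+3=23  i=1*2+1=3

23,3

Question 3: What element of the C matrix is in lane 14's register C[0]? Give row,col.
3,4

L=14⇒gr=14>>2=3, th=14&3=2
[0]⇒row 3+0=3  col 2·2+0=4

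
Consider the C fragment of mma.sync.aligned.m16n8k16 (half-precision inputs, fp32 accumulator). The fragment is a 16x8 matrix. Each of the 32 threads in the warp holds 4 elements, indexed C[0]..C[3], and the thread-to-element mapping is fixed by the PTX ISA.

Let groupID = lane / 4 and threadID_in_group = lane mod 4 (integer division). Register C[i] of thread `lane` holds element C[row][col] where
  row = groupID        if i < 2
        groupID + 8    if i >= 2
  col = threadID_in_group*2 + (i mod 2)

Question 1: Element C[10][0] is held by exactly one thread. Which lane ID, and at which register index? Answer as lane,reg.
r=10->g=2,rb=1  c=0->t=0,b0=0
L=2*4+0=8  i=1*2+0=2

8,2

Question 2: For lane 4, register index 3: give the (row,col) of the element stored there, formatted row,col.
9,1

L=4⇒gr=4>>2=1, th=4&3=0
[3]⇒row 1+8=9  col 0·2+1=1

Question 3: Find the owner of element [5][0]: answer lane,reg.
r:5=>grp=5,rB=0  c:0=>tig=0,lo=0
L=5*4+0=20  i=0*2+0=0

20,0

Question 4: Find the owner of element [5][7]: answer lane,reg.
r=5→G=5,rhi=0  c=7→T=3,p=1
L=5*4+3=23  i=0*2+1=1

23,1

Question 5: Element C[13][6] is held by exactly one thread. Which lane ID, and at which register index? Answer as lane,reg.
23,2

r: 13->gid=5,r8=1  c: 6->tid=3,i&1=0
L=5*4+3=23  i=1*2+0=2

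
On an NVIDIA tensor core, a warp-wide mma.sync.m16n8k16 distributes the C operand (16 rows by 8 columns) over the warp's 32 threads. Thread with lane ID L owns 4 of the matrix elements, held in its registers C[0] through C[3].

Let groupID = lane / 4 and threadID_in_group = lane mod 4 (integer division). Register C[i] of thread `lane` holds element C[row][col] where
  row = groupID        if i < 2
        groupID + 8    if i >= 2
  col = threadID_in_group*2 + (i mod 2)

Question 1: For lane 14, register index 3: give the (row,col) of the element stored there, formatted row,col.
11,5

L=14→G=14>>2=3, T=14&3=2
[3]→row 3+8=11  col 2·2+1=5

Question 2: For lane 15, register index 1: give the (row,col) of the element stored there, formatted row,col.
15: gr=3,th=3
[1] (3+0,3*2+1) = (3,7)

3,7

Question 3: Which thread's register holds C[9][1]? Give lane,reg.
4,3

r=9→G=1,rhi=1  c=1→T=0,p=1
L=1*4+0=4  i=1*2+1=3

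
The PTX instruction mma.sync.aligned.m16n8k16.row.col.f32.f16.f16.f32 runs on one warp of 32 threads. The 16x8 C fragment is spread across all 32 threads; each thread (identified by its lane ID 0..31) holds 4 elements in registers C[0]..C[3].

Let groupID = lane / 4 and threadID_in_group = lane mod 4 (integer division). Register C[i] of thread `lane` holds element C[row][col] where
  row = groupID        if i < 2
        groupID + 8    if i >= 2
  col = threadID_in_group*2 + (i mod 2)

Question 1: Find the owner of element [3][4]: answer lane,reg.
r=3→G=3,rhi=0  c=4→T=2,p=0
L=3*4+2=14  i=0*2+0=0

14,0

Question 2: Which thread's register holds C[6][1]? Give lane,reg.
r:6=>grp=6,rB=0  c:1=>tig=0,lo=1
L=6*4+0=24  i=0*2+1=1

24,1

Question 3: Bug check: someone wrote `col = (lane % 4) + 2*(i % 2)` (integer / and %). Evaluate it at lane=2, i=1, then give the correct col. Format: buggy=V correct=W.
buggy=4 correct=5

`(lane % 4) + 2*(i % 2)`[2,1]->4
lane 2->2/4=0, 2 mod 4=2
i=1  r:0+0->0  c:2·2+1->5
col: 4 vs 5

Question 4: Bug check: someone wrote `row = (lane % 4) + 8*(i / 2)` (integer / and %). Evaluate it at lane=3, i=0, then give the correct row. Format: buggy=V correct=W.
buggy=3 correct=0

`(lane % 4) + 8*(i / 2)`[3,0]⇒3
lane 3: gr=0 (3/4), th=3 (3%4)
i=0: r=0+0=0, c=3*2+0=6
row: 3 vs 0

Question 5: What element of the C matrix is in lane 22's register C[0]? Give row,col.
5,4

lane 22: gid=5 (22/4), tid=2 (22%4)
i=0: r=5+0=5, c=2*2+0=4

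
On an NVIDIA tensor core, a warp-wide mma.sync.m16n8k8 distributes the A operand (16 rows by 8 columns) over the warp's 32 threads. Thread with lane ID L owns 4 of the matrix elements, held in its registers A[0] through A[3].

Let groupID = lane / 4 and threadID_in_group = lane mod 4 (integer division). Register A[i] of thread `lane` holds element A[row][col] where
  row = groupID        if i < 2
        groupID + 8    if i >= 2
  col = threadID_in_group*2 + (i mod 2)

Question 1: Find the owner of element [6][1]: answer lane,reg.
r=6->g=6,rb=0  c=1->t=0,b0=1
L=6*4+0=24  i=0*2+1=1

24,1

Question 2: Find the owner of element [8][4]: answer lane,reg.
2,2

r=8→G=0,rhi=1  c=4→T=2,p=0
L=0*4+2=2  i=1*2+0=2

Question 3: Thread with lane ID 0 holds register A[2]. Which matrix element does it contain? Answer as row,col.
8,0

lane 0=>0/4=0, 0 mod 4=0
i=2  r:0+8=>8  c:2·0+0=>0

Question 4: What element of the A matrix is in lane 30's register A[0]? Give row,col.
7,4

L=30=>grp=30>>2=7, tig=30&3=2
[0]=>row 7+0=7  col 2·2+0=4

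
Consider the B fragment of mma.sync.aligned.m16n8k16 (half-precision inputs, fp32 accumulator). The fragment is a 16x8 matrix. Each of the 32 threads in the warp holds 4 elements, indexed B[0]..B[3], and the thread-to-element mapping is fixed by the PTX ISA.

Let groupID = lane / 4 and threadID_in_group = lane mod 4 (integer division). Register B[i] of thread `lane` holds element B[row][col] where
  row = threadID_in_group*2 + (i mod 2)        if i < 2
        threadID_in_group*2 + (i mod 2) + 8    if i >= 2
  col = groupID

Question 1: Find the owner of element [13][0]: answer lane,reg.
2,3

c=0→G=0  r=13→rhi=1,T=2,p=1
L=0*4+2=2  i=1*2+1=3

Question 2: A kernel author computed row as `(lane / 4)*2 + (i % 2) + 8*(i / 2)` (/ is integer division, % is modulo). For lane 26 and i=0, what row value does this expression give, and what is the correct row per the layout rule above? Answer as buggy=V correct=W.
`(lane / 4)*2 + (i % 2) + 8*(i / 2)`[26,0]->12
lane 26->26/4=6, 26 mod 4=2
i=0  r:2·2+0+0->4  c:6
row: 12 vs 4

buggy=12 correct=4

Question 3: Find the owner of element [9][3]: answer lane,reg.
c: 3->gid=3  r: 9->r8=1,tid=0,i&1=1
L=3*4+0=12  i=1*2+1=3

12,3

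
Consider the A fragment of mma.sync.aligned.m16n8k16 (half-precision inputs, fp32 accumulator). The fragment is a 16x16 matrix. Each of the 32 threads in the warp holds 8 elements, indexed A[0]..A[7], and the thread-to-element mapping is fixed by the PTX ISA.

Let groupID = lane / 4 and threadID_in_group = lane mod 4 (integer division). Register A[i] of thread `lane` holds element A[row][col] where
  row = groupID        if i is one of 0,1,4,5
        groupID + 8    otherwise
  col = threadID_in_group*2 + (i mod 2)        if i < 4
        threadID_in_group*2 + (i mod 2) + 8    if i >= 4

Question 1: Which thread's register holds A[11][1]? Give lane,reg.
r:11=>grp=3,rB=1  c:1=>cB=0,tig=0,lo=1
L=3*4+0=12  i=0*4+1*2+1=3

12,3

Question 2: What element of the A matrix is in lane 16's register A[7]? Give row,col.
lane 16: G=4 (16/4), T=0 (16%4)
i=7: r=4+8=12, c=0*2+1+8=9

12,9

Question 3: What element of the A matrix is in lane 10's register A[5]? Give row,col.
L=10->gid=10>>2=2, tid=10&3=2
[5]->row 2+0=2  col 2·2+1+8=13

2,13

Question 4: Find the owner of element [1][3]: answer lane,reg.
r=1->g=1,rb=0  c=3->cb=0,t=1,b0=1
L=1*4+1=5  i=0*4+0*2+1=1

5,1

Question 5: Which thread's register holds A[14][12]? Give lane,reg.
26,6

r: 14->gid=6,r8=1  c: 12->c8=1,tid=2,i&1=0
L=6*4+2=26  i=1*4+1*2+0=6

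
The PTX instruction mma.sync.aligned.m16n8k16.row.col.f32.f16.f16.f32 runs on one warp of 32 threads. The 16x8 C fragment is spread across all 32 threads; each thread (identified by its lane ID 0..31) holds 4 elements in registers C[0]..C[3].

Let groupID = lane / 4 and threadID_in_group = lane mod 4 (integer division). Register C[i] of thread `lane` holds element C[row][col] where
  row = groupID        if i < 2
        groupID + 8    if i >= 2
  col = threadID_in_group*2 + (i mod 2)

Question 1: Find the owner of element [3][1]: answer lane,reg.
12,1

r=3->g=3,rb=0  c=1->t=0,b0=1
L=3*4+0=12  i=0*2+1=1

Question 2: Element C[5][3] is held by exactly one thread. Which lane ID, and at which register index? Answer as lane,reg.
21,1

r: 5->gid=5,r8=0  c: 3->tid=1,i&1=1
L=5*4+1=21  i=0*2+1=1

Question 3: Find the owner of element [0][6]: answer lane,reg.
3,0

r=0⇒gr=0,Rb=0  c=6⇒th=3,odd=0
L=0*4+3=3  i=0*2+0=0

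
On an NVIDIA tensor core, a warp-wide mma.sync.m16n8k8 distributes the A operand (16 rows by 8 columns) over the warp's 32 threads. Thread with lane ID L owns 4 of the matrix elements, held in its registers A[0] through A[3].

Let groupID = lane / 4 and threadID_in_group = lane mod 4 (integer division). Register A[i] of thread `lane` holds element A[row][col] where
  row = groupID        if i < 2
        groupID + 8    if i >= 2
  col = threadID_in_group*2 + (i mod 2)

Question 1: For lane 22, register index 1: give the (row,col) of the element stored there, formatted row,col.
22: G=5,T=2
[1] (5+0,2*2+1) = (5,5)

5,5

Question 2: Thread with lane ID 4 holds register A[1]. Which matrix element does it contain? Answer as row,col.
lane 4→4/4=1, 4 mod 4=0
i=1  r:1+0→1  c:2·0+1→1

1,1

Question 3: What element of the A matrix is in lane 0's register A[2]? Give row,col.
8,0

lane 0=>0/4=0, 0 mod 4=0
i=2  r:0+8=>8  c:2·0+0=>0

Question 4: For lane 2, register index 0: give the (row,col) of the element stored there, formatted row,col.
L=2⇒gr=2>>2=0, th=2&3=2
[0]⇒row 0+0=0  col 2·2+0=4

0,4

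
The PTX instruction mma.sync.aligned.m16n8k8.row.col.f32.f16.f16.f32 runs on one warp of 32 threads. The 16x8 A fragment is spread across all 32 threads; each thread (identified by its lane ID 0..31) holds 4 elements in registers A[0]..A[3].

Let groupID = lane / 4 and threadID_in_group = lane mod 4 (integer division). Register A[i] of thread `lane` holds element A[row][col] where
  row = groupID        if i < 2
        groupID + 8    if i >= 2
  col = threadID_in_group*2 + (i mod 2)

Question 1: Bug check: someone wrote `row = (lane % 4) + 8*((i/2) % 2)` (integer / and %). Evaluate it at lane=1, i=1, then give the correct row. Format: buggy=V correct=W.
buggy=1 correct=0

`(lane % 4) + 8*((i/2) % 2)`[1,1]->1
1: gid=0,tid=1
[1] (0+0,1*2+1) = (0,3)
row: 1 vs 0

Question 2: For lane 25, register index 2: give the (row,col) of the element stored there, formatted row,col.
14,2

25: gid=6,tid=1
[2] (6+8,1*2+0) = (14,2)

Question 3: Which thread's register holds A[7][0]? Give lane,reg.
28,0

r=7->g=7,rb=0  c=0->t=0,b0=0
L=7*4+0=28  i=0*2+0=0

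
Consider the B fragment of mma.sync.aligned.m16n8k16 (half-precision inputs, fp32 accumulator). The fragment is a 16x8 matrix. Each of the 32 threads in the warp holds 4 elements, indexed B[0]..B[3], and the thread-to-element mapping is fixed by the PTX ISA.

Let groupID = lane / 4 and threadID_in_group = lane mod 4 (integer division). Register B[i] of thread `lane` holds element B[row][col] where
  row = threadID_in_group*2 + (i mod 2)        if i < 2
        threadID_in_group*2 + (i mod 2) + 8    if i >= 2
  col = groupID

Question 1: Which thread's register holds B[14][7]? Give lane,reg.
c=7->g=7  r=14->rb=1,t=3,b0=0
L=7*4+3=31  i=1*2+0=2

31,2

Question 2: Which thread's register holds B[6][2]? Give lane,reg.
11,0

c: 2->gid=2  r: 6->r8=0,tid=3,i&1=0
L=2*4+3=11  i=0*2+0=0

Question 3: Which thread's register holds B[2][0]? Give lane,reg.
1,0

c: 0->gid=0  r: 2->r8=0,tid=1,i&1=0
L=0*4+1=1  i=0*2+0=0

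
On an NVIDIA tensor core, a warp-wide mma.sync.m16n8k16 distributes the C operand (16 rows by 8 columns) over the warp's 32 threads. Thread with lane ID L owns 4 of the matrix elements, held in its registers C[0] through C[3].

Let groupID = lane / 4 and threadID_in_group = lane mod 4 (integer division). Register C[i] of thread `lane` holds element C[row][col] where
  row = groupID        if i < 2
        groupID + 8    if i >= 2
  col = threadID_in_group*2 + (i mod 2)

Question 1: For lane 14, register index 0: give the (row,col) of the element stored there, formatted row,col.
14: gid=3,tid=2
[0] (3+0,2*2+0) = (3,4)

3,4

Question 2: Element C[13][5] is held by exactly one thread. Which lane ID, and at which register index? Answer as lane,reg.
r:13=>grp=5,rB=1  c:5=>tig=2,lo=1
L=5*4+2=22  i=1*2+1=3

22,3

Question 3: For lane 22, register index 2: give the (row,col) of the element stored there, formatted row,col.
13,4

lane 22: g=5 (22/4), t=2 (22%4)
i=2: r=5+8=13, c=2*2+0=4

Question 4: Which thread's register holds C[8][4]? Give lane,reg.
2,2

r=8->g=0,rb=1  c=4->t=2,b0=0
L=0*4+2=2  i=1*2+0=2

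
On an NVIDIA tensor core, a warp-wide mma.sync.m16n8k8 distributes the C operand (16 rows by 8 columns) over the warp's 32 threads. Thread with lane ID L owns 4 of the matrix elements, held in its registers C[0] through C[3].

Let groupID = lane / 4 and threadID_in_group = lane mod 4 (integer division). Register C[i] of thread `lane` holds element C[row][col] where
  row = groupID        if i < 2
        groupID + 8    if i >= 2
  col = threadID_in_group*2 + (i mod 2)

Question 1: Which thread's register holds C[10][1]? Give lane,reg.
8,3

r=10->g=2,rb=1  c=1->t=0,b0=1
L=2*4+0=8  i=1*2+1=3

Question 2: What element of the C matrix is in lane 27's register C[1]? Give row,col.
6,7

lane 27->27/4=6, 27 mod 4=3
i=1  r:6+0->6  c:2·3+1->7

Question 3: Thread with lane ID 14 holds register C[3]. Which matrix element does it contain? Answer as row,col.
11,5

L=14=>grp=14>>2=3, tig=14&3=2
[3]=>row 3+8=11  col 2·2+1=5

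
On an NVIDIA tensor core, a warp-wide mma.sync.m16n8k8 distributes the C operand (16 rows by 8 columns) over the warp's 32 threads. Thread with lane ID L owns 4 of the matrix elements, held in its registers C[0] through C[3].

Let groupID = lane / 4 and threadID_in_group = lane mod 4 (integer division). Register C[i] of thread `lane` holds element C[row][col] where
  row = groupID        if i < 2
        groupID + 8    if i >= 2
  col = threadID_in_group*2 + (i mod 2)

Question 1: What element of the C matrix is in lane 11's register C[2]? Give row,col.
lane 11=>11/4=2, 11 mod 4=3
i=2  r:2+8=>10  c:2·3+0=>6

10,6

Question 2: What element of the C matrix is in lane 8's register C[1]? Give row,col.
2,1

L=8=>grp=8>>2=2, tig=8&3=0
[1]=>row 2+0=2  col 0·2+1=1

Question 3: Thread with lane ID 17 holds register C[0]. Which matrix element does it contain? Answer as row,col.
4,2

lane 17: grp=4 (17/4), tig=1 (17%4)
i=0: r=4+0=4, c=1*2+0=2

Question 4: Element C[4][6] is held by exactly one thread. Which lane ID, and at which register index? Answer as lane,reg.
19,0

r:4=>grp=4,rB=0  c:6=>tig=3,lo=0
L=4*4+3=19  i=0*2+0=0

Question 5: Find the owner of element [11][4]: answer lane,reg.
14,2

r: 11->gid=3,r8=1  c: 4->tid=2,i&1=0
L=3*4+2=14  i=1*2+0=2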